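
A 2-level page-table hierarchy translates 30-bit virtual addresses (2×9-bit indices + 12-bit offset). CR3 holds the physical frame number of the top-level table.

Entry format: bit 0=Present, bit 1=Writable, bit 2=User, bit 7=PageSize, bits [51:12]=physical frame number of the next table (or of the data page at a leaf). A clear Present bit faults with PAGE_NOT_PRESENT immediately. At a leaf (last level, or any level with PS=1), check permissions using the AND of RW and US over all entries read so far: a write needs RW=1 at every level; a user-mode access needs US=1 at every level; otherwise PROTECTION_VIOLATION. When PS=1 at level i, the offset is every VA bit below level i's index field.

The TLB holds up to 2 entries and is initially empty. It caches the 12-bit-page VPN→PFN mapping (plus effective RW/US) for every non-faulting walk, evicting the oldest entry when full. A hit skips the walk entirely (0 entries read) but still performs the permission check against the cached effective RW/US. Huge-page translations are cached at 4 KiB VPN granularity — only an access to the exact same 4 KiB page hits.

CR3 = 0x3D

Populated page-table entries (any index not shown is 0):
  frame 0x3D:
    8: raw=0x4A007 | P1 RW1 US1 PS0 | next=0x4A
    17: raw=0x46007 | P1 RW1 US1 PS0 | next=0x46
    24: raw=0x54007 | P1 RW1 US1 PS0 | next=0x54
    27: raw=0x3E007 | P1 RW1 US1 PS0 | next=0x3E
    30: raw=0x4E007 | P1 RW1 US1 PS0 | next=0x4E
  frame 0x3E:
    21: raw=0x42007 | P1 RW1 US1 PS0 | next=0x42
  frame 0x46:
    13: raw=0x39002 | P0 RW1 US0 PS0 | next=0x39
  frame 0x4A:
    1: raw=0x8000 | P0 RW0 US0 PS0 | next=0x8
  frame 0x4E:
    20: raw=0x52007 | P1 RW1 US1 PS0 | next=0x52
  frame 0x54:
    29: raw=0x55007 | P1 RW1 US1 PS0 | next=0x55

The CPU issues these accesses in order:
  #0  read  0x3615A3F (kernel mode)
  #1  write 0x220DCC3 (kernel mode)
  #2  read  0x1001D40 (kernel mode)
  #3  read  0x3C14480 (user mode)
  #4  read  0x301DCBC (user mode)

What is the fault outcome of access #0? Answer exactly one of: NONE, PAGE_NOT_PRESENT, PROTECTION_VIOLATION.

Walk each access:
#0 VA=0x3615A3F (r,kernel):
  lvl0: tbl 0x3D, slot 27 ⇒ 0x3E007 (P1/RW1/US1/PS0)
  lvl1: tbl 0x3E, slot 21 ⇒ 0x42007 (P1/RW1/US1/PS0)
  ⇒ phys 0x42A3F  [2 reads]
#1 VA=0x220DCC3 (w,kernel):
  lvl0: tbl 0x3D, slot 17 ⇒ 0x46007 (P1/RW1/US1/PS0)
  lvl1: tbl 0x46, slot 13 ⇒ 0x39002 (P0/RW1/US0/PS0)
  ✗ PAGE_NOT_PRESENT  [2 reads]
#2 VA=0x1001D40 (r,kernel):
  lvl0: tbl 0x3D, slot 8 ⇒ 0x4A007 (P1/RW1/US1/PS0)
  lvl1: tbl 0x4A, slot 1 ⇒ 0x8000 (P0/RW0/US0/PS0)
  ✗ PAGE_NOT_PRESENT  [2 reads]
#3 VA=0x3C14480 (r,user):
  lvl0: tbl 0x3D, slot 30 ⇒ 0x4E007 (P1/RW1/US1/PS0)
  lvl1: tbl 0x4E, slot 20 ⇒ 0x52007 (P1/RW1/US1/PS0)
  ⇒ phys 0x52480  [2 reads]
#4 VA=0x301DCBC (r,user):
  lvl0: tbl 0x3D, slot 24 ⇒ 0x54007 (P1/RW1/US1/PS0)
  lvl1: tbl 0x54, slot 29 ⇒ 0x55007 (P1/RW1/US1/PS0)
  ⇒ phys 0x55CBC  [2 reads]

Access #0 fault: NONE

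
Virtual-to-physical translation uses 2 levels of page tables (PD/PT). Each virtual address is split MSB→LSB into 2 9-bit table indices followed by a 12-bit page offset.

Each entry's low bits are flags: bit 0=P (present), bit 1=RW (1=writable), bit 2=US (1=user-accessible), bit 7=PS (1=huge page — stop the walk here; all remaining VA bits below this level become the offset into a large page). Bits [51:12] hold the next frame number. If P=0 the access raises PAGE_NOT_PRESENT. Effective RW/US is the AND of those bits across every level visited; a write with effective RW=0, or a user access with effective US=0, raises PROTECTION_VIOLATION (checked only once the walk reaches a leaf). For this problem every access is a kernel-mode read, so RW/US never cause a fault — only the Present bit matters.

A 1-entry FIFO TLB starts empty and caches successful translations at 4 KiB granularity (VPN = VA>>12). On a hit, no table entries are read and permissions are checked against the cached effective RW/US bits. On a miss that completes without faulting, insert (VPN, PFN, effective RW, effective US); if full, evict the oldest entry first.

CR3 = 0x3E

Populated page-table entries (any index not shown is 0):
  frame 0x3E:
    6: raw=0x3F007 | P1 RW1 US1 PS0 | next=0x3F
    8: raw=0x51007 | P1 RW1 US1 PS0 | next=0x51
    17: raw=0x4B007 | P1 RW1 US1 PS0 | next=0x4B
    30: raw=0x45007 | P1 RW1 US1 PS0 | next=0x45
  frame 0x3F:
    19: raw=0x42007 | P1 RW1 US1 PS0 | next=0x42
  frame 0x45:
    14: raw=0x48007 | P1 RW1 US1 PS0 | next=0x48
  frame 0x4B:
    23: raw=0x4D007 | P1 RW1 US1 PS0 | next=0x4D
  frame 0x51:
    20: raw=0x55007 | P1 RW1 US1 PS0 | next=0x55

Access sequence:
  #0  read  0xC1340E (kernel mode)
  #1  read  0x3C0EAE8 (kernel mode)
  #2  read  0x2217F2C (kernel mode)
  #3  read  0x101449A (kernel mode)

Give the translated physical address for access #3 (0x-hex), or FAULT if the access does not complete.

Walk each access:
#0 VA=0xC1340E (r,kernel):
  L0 @0x3E[6] → 0x3F007  P=1,RW=1,US=1,PS=0
  L1 @0x3F[19] → 0x42007  P=1,RW=1,US=1,PS=0
  → PA=0x4240E  (2 entries read)
#1 VA=0x3C0EAE8 (r,kernel):
  L0 @0x3E[30] → 0x45007  P=1,RW=1,US=1,PS=0
  L1 @0x45[14] → 0x48007  P=1,RW=1,US=1,PS=0
  → PA=0x48AE8  (2 entries read)
#2 VA=0x2217F2C (r,kernel):
  L0 @0x3E[17] → 0x4B007  P=1,RW=1,US=1,PS=0
  L1 @0x4B[23] → 0x4D007  P=1,RW=1,US=1,PS=0
  → PA=0x4DF2C  (2 entries read)
#3 VA=0x101449A (r,kernel):
  L0 @0x3E[8] → 0x51007  P=1,RW=1,US=1,PS=0
  L1 @0x51[20] → 0x55007  P=1,RW=1,US=1,PS=0
  → PA=0x5549A  (2 entries read)

Access #3 PA: 0x5549A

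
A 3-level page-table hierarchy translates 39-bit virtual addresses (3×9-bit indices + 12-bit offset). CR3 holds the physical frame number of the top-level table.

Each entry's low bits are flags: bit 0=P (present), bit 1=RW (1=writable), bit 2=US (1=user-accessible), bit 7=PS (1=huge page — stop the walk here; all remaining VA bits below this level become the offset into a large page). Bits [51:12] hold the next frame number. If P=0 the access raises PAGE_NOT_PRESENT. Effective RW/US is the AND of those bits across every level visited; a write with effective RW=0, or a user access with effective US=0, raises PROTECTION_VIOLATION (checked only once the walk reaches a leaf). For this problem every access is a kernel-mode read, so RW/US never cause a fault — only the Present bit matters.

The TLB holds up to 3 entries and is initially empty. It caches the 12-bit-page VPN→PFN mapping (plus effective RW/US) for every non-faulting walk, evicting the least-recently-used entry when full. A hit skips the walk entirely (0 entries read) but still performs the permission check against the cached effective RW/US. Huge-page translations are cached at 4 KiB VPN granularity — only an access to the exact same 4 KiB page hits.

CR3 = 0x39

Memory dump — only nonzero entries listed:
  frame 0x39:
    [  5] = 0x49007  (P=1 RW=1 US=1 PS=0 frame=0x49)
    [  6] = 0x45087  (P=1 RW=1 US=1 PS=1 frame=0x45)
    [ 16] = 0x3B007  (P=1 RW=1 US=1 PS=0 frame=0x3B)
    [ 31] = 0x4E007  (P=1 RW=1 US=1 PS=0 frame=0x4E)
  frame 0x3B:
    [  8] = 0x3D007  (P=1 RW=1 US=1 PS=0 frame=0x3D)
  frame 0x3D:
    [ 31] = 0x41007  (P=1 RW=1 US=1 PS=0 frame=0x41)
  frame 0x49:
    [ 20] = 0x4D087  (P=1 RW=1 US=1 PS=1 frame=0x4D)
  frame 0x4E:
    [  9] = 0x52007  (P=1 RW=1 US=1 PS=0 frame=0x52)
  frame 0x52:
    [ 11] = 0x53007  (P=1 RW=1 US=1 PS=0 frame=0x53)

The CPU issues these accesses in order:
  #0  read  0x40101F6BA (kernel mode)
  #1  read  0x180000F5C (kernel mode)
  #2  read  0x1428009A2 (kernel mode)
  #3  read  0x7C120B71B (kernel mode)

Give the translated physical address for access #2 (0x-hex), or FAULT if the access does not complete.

Trace:
#0 VA=0x40101F6BA (r,kernel):
  L0: frame=0x39 idx=16 entry=0x3B007 [P=1 RW=1 US=1 PS=0]
  L1: frame=0x3B idx=8 entry=0x3D007 [P=1 RW=1 US=1 PS=0]
  L2: frame=0x3D idx=31 entry=0x41007 [P=1 RW=1 US=1 PS=0]
  → PA=0x416BA  (3 entries read)
#1 VA=0x180000F5C (r,kernel):
  L0: frame=0x39 idx=6 entry=0x45087 [P=1 RW=1 US=1 PS=1]
  → PA=0x45F5C (huge @L0)  (1 entries read)
#2 VA=0x1428009A2 (r,kernel):
  L0: frame=0x39 idx=5 entry=0x49007 [P=1 RW=1 US=1 PS=0]
  L1: frame=0x49 idx=20 entry=0x4D087 [P=1 RW=1 US=1 PS=1]
  → PA=0x4D9A2 (huge @L1)  (2 entries read)
#3 VA=0x7C120B71B (r,kernel):
  L0: frame=0x39 idx=31 entry=0x4E007 [P=1 RW=1 US=1 PS=0]
  L1: frame=0x4E idx=9 entry=0x52007 [P=1 RW=1 US=1 PS=0]
  L2: frame=0x52 idx=11 entry=0x53007 [P=1 RW=1 US=1 PS=0]
  → PA=0x5371B  (3 entries read)

Access #2 PA: 0x4D9A2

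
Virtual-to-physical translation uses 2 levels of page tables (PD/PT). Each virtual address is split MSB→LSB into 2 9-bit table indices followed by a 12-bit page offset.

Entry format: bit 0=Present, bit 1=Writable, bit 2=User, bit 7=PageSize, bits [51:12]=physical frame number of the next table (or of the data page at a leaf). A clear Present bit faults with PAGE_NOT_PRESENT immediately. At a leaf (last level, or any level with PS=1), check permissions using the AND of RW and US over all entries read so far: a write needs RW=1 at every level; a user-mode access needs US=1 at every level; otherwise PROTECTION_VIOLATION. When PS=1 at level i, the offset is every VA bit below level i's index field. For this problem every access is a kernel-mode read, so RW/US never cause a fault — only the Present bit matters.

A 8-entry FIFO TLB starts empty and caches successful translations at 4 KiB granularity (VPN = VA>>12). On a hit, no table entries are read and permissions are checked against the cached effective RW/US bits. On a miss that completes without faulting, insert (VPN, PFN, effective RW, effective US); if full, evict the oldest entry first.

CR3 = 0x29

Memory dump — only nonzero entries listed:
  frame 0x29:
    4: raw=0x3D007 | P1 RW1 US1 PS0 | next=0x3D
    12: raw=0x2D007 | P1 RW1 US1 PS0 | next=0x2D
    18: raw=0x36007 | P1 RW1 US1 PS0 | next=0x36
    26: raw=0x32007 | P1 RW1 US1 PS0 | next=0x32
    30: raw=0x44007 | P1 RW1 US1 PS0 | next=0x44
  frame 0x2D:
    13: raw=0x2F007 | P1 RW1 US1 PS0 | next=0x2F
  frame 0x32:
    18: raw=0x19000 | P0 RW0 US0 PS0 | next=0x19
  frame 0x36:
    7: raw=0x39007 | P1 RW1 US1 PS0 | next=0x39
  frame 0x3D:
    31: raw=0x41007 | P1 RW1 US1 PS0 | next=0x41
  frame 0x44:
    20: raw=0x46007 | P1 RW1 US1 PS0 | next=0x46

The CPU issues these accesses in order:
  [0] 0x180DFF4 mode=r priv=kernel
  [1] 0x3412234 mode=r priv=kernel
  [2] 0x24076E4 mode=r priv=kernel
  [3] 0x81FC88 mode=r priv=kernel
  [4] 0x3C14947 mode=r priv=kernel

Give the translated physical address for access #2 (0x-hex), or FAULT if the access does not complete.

Walk each access:
#0 VA=0x180DFF4 (r,kernel):
  [0] read 0x29 idx=12: raw=0x2D007 flags P=1 W=1 U=1 S=0
  [1] read 0x2D idx=13: raw=0x2F007 flags P=1 W=1 U=1 S=0
  ✓ 0x2FFF4  — 2 lookups
#1 VA=0x3412234 (r,kernel):
  [0] read 0x29 idx=26: raw=0x32007 flags P=1 W=1 U=1 S=0
  [1] read 0x32 idx=18: raw=0x19000 flags P=0 W=0 U=0 S=0
  → PAGE_NOT_PRESENT  (2 entries read)
#2 VA=0x24076E4 (r,kernel):
  [0] read 0x29 idx=18: raw=0x36007 flags P=1 W=1 U=1 S=0
  [1] read 0x36 idx=7: raw=0x39007 flags P=1 W=1 U=1 S=0
  ✓ 0x396E4  — 2 lookups
#3 VA=0x81FC88 (r,kernel):
  [0] read 0x29 idx=4: raw=0x3D007 flags P=1 W=1 U=1 S=0
  [1] read 0x3D idx=31: raw=0x41007 flags P=1 W=1 U=1 S=0
  ✓ 0x41C88  — 2 lookups
#4 VA=0x3C14947 (r,kernel):
  [0] read 0x29 idx=30: raw=0x44007 flags P=1 W=1 U=1 S=0
  [1] read 0x44 idx=20: raw=0x46007 flags P=1 W=1 U=1 S=0
  ✓ 0x46947  — 2 lookups

Access #2 PA: 0x396E4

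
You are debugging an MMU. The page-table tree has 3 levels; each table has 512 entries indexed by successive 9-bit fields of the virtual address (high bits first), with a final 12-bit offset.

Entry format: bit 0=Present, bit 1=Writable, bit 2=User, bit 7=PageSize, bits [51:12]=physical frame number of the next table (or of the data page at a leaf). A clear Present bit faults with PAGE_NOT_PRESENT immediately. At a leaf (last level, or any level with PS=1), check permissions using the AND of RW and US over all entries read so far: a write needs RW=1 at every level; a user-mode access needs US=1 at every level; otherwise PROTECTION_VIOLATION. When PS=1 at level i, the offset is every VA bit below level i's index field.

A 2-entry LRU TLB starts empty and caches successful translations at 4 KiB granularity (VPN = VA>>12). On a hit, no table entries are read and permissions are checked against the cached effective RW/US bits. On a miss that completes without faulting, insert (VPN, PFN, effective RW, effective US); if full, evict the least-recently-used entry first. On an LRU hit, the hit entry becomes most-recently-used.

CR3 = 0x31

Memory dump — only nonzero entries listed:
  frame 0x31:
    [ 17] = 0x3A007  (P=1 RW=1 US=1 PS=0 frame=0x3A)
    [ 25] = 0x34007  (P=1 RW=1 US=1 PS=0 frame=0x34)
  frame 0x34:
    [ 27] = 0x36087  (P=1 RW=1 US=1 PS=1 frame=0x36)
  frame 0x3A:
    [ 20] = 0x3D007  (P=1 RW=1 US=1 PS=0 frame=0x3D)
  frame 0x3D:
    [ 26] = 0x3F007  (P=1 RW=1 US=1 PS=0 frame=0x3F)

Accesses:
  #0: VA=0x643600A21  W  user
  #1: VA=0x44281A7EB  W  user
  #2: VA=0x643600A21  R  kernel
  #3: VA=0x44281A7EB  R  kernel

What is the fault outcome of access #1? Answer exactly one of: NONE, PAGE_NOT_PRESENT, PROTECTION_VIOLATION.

Per-access translation:
#0 VA=0x643600A21 (w,user):
  [0] read 0x31 idx=25: raw=0x34007 flags P=1 W=1 U=1 S=0
  [1] read 0x34 idx=27: raw=0x36087 flags P=1 W=1 U=1 S=1
  ⇒ phys 0x36A21 (huge @L1)  [2 reads]
#1 VA=0x44281A7EB (w,user):
  [0] read 0x31 idx=17: raw=0x3A007 flags P=1 W=1 U=1 S=0
  [1] read 0x3A idx=20: raw=0x3D007 flags P=1 W=1 U=1 S=0
  [2] read 0x3D idx=26: raw=0x3F007 flags P=1 W=1 U=1 S=0
  ⇒ phys 0x3F7EB  [3 reads]
#2 VA=0x643600A21 (r,kernel):
  TLB hit vpn=0x643600 → PA=0x36A21
#3 VA=0x44281A7EB (r,kernel):
  TLB hit vpn=0x44281A → PA=0x3F7EB

Access #1 fault: NONE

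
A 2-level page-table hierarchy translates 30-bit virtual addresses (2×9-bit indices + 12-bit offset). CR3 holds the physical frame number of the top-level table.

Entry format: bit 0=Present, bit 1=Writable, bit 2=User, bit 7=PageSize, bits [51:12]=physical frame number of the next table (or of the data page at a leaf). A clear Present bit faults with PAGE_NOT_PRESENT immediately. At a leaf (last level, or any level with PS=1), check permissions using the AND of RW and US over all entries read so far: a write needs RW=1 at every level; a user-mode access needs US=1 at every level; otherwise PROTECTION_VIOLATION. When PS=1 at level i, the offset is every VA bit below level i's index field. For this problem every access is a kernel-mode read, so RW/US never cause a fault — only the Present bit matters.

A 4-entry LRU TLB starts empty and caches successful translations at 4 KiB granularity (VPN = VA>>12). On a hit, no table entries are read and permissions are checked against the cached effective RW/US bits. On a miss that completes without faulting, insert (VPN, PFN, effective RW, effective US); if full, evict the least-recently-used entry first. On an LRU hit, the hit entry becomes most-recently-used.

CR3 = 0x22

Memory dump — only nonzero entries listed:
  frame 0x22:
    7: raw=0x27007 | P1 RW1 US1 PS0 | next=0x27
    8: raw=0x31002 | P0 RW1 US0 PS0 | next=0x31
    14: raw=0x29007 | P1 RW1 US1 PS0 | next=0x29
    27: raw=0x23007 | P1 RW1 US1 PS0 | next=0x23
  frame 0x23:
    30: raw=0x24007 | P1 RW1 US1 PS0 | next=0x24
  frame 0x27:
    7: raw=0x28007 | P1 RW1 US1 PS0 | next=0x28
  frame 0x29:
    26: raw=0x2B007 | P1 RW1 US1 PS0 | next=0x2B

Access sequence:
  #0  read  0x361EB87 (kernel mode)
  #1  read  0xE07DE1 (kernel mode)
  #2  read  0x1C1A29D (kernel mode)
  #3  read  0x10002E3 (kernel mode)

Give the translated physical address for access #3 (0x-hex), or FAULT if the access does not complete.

Walk each access:
#0 VA=0x361EB87 (r,kernel):
  L0 @0x22[27] → 0x23007  P=1,RW=1,US=1,PS=0
  L1 @0x23[30] → 0x24007  P=1,RW=1,US=1,PS=0
  ✓ 0x24B87  — 2 lookups
#1 VA=0xE07DE1 (r,kernel):
  L0 @0x22[7] → 0x27007  P=1,RW=1,US=1,PS=0
  L1 @0x27[7] → 0x28007  P=1,RW=1,US=1,PS=0
  ✓ 0x28DE1  — 2 lookups
#2 VA=0x1C1A29D (r,kernel):
  L0 @0x22[14] → 0x29007  P=1,RW=1,US=1,PS=0
  L1 @0x29[26] → 0x2B007  P=1,RW=1,US=1,PS=0
  ✓ 0x2B29D  — 2 lookups
#3 VA=0x10002E3 (r,kernel):
  L0 @0x22[8] → 0x31002  P=0,RW=1,US=0,PS=0
  ⇒ fault: PAGE_NOT_PRESENT  — 1 lookups

Access #3 PA: FAULT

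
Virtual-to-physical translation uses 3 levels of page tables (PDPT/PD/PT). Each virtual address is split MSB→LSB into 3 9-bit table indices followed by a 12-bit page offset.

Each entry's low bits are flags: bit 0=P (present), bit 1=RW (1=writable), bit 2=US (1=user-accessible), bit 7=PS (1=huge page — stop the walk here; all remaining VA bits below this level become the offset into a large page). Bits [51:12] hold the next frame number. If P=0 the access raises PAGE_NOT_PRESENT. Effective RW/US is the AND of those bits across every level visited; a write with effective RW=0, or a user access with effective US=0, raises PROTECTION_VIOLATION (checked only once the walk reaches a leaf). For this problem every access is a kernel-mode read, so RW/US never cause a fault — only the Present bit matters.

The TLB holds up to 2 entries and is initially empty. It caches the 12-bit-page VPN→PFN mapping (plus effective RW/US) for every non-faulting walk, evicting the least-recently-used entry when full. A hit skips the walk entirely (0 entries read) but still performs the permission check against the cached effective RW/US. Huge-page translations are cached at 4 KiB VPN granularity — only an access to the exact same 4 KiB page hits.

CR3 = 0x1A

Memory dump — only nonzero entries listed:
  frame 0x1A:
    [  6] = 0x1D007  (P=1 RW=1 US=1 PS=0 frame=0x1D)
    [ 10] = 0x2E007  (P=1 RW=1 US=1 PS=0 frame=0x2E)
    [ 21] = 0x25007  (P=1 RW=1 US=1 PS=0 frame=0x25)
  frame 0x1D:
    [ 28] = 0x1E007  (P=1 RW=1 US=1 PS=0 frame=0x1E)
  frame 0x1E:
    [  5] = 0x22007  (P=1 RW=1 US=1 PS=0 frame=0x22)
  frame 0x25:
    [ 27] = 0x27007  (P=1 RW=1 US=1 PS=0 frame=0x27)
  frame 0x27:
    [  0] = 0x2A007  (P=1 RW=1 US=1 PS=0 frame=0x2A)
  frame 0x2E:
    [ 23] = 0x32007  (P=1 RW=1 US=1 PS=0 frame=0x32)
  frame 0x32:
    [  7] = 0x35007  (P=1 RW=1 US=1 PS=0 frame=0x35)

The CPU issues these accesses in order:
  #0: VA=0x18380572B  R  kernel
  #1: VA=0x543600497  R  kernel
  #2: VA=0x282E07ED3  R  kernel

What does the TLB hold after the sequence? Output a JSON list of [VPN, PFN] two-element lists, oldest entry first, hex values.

Walk each access:
#0 VA=0x18380572B (r,kernel):
  lvl0: tbl 0x1A, slot 6 ⇒ 0x1D007 (P1/RW1/US1/PS0)
  lvl1: tbl 0x1D, slot 28 ⇒ 0x1E007 (P1/RW1/US1/PS0)
  lvl2: tbl 0x1E, slot 5 ⇒ 0x22007 (P1/RW1/US1/PS0)
  ⇒ phys 0x2272B  [3 reads]
#1 VA=0x543600497 (r,kernel):
  lvl0: tbl 0x1A, slot 21 ⇒ 0x25007 (P1/RW1/US1/PS0)
  lvl1: tbl 0x25, slot 27 ⇒ 0x27007 (P1/RW1/US1/PS0)
  lvl2: tbl 0x27, slot 0 ⇒ 0x2A007 (P1/RW1/US1/PS0)
  ⇒ phys 0x2A497  [3 reads]
#2 VA=0x282E07ED3 (r,kernel):
  lvl0: tbl 0x1A, slot 10 ⇒ 0x2E007 (P1/RW1/US1/PS0)
  lvl1: tbl 0x2E, slot 23 ⇒ 0x32007 (P1/RW1/US1/PS0)
  lvl2: tbl 0x32, slot 7 ⇒ 0x35007 (P1/RW1/US1/PS0)
  ⇒ phys 0x35ED3  [3 reads]

TLB: [["0x543600", "0x2A"], ["0x282E07", "0x35"]]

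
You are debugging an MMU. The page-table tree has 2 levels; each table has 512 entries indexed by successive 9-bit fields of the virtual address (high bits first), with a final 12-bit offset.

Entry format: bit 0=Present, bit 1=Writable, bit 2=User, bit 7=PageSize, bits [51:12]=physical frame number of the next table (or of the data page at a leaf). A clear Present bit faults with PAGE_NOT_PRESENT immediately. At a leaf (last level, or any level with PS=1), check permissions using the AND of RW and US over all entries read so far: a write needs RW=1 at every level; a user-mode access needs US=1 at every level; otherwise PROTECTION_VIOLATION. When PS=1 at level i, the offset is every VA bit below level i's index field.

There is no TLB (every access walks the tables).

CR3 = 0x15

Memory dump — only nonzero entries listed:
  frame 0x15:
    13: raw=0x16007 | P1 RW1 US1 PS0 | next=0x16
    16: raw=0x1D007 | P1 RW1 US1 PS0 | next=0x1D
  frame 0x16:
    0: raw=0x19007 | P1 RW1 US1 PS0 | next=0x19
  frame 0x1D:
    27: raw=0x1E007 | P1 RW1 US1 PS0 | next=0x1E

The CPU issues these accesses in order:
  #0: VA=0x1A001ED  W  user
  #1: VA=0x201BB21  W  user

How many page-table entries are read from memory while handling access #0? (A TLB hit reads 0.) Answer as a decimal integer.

Walk each access:
#0 VA=0x1A001ED (w,user):
  L0: frame=0x15 idx=13 entry=0x16007 [P=1 RW=1 US=1 PS=0]
  L1: frame=0x16 idx=0 entry=0x19007 [P=1 RW=1 US=1 PS=0]
  → PA=0x191ED  (2 entries read)
#1 VA=0x201BB21 (w,user):
  L0: frame=0x15 idx=16 entry=0x1D007 [P=1 RW=1 US=1 PS=0]
  L1: frame=0x1D idx=27 entry=0x1E007 [P=1 RW=1 US=1 PS=0]
  → PA=0x1EB21  (2 entries read)

Entries read for #0: 2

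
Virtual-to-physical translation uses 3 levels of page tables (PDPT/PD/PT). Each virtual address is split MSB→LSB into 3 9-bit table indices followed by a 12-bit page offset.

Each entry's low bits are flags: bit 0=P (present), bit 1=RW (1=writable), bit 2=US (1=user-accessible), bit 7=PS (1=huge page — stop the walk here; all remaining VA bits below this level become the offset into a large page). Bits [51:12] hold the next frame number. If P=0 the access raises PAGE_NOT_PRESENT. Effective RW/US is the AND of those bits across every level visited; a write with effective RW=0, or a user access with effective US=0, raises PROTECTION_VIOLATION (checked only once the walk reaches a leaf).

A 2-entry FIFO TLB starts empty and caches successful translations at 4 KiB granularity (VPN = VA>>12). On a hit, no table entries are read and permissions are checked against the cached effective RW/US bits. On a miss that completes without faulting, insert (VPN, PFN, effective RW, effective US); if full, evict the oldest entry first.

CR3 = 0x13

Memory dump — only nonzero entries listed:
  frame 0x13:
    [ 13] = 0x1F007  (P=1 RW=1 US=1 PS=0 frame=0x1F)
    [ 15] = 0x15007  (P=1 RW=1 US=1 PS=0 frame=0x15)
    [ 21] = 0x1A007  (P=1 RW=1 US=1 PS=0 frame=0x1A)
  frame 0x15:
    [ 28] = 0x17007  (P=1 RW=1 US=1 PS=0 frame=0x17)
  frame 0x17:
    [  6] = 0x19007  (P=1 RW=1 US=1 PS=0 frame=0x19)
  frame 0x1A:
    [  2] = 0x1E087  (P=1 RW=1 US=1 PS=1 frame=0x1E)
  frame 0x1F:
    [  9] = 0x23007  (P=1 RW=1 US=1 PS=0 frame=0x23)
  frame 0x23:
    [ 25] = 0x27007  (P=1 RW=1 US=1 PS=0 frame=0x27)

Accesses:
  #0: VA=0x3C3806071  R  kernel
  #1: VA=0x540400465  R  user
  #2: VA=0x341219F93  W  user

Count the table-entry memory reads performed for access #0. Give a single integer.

Walk each access:
#0 VA=0x3C3806071 (r,kernel):
  lvl0: tbl 0x13, slot 15 ⇒ 0x15007 (P1/RW1/US1/PS0)
  lvl1: tbl 0x15, slot 28 ⇒ 0x17007 (P1/RW1/US1/PS0)
  lvl2: tbl 0x17, slot 6 ⇒ 0x19007 (P1/RW1/US1/PS0)
  ✓ 0x19071  — 3 lookups
#1 VA=0x540400465 (r,user):
  lvl0: tbl 0x13, slot 21 ⇒ 0x1A007 (P1/RW1/US1/PS0)
  lvl1: tbl 0x1A, slot 2 ⇒ 0x1E087 (P1/RW1/US1/PS1)
  ✓ 0x1E465 (huge @L1)  — 2 lookups
#2 VA=0x341219F93 (w,user):
  lvl0: tbl 0x13, slot 13 ⇒ 0x1F007 (P1/RW1/US1/PS0)
  lvl1: tbl 0x1F, slot 9 ⇒ 0x23007 (P1/RW1/US1/PS0)
  lvl2: tbl 0x23, slot 25 ⇒ 0x27007 (P1/RW1/US1/PS0)
  ✓ 0x27F93  — 3 lookups

Entries read for #0: 3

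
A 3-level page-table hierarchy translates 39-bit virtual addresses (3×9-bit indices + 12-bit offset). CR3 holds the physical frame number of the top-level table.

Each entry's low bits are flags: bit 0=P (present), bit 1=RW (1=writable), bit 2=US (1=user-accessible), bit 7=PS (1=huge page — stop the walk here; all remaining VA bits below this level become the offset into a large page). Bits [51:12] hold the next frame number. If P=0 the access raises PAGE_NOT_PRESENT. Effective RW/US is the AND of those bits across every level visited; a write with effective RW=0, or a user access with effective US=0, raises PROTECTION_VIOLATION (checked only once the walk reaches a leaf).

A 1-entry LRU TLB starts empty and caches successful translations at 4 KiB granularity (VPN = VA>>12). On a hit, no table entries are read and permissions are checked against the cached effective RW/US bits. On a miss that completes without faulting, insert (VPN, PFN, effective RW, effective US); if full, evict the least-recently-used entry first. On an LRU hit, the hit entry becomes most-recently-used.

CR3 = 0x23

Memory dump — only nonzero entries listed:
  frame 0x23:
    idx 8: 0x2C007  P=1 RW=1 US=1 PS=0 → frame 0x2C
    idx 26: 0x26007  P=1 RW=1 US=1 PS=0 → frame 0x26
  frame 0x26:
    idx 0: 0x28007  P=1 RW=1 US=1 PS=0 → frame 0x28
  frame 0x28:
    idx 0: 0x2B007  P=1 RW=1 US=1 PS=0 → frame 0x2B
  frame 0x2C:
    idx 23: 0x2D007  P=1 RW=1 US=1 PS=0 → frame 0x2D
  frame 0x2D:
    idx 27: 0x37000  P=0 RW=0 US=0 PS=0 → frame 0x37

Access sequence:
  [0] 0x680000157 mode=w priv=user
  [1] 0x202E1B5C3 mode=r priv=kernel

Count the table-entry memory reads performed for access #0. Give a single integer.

Walk each access:
#0 VA=0x680000157 (w,user):
  lvl0: tbl 0x23, slot 26 ⇒ 0x26007 (P1/RW1/US1/PS0)
  lvl1: tbl 0x26, slot 0 ⇒ 0x28007 (P1/RW1/US1/PS0)
  lvl2: tbl 0x28, slot 0 ⇒ 0x2B007 (P1/RW1/US1/PS0)
  → PA=0x2B157  (3 entries read)
#1 VA=0x202E1B5C3 (r,kernel):
  lvl0: tbl 0x23, slot 8 ⇒ 0x2C007 (P1/RW1/US1/PS0)
  lvl1: tbl 0x2C, slot 23 ⇒ 0x2D007 (P1/RW1/US1/PS0)
  lvl2: tbl 0x2D, slot 27 ⇒ 0x37000 (P0/RW0/US0/PS0)
  ✗ PAGE_NOT_PRESENT  [3 reads]

Entries read for #0: 3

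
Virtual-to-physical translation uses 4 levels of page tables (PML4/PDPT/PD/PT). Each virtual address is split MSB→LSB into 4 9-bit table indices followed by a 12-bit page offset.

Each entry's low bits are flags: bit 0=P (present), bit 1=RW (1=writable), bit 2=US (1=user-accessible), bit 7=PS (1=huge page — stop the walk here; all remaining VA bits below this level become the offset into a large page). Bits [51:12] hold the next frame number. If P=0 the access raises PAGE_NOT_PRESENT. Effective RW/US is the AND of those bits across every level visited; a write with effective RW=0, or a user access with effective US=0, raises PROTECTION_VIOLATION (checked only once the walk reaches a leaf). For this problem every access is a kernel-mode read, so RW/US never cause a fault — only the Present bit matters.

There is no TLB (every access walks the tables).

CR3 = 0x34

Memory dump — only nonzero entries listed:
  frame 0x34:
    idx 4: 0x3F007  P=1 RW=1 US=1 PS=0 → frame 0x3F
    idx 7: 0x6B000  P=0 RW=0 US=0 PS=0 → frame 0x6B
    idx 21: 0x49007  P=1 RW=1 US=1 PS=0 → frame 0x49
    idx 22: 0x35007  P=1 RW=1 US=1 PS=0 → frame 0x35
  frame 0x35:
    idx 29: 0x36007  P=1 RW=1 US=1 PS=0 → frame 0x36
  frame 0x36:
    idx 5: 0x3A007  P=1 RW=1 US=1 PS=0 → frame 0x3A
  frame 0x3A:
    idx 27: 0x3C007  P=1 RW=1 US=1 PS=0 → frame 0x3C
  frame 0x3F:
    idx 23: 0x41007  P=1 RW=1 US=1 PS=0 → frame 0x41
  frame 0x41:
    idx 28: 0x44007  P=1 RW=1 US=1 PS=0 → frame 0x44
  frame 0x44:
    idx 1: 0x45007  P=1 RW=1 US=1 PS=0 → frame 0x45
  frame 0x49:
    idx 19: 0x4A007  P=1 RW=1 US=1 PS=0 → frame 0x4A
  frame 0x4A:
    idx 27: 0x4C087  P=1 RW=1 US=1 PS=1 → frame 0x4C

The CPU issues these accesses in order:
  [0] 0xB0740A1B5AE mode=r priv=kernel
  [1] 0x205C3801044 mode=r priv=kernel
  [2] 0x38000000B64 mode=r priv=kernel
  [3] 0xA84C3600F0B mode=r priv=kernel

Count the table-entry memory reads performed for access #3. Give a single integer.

Walk each access:
#0 VA=0xB0740A1B5AE (r,kernel):
  lvl0: tbl 0x34, slot 22 ⇒ 0x35007 (P1/RW1/US1/PS0)
  lvl1: tbl 0x35, slot 29 ⇒ 0x36007 (P1/RW1/US1/PS0)
  lvl2: tbl 0x36, slot 5 ⇒ 0x3A007 (P1/RW1/US1/PS0)
  lvl3: tbl 0x3A, slot 27 ⇒ 0x3C007 (P1/RW1/US1/PS0)
  ✓ 0x3C5AE  — 4 lookups
#1 VA=0x205C3801044 (r,kernel):
  lvl0: tbl 0x34, slot 4 ⇒ 0x3F007 (P1/RW1/US1/PS0)
  lvl1: tbl 0x3F, slot 23 ⇒ 0x41007 (P1/RW1/US1/PS0)
  lvl2: tbl 0x41, slot 28 ⇒ 0x44007 (P1/RW1/US1/PS0)
  lvl3: tbl 0x44, slot 1 ⇒ 0x45007 (P1/RW1/US1/PS0)
  ✓ 0x45044  — 4 lookups
#2 VA=0x38000000B64 (r,kernel):
  lvl0: tbl 0x34, slot 7 ⇒ 0x6B000 (P0/RW0/US0/PS0)
  ⇒ fault: PAGE_NOT_PRESENT  — 1 lookups
#3 VA=0xA84C3600F0B (r,kernel):
  lvl0: tbl 0x34, slot 21 ⇒ 0x49007 (P1/RW1/US1/PS0)
  lvl1: tbl 0x49, slot 19 ⇒ 0x4A007 (P1/RW1/US1/PS0)
  lvl2: tbl 0x4A, slot 27 ⇒ 0x4C087 (P1/RW1/US1/PS1)
  ✓ 0x4CF0B (huge @L2)  — 3 lookups

Entries read for #3: 3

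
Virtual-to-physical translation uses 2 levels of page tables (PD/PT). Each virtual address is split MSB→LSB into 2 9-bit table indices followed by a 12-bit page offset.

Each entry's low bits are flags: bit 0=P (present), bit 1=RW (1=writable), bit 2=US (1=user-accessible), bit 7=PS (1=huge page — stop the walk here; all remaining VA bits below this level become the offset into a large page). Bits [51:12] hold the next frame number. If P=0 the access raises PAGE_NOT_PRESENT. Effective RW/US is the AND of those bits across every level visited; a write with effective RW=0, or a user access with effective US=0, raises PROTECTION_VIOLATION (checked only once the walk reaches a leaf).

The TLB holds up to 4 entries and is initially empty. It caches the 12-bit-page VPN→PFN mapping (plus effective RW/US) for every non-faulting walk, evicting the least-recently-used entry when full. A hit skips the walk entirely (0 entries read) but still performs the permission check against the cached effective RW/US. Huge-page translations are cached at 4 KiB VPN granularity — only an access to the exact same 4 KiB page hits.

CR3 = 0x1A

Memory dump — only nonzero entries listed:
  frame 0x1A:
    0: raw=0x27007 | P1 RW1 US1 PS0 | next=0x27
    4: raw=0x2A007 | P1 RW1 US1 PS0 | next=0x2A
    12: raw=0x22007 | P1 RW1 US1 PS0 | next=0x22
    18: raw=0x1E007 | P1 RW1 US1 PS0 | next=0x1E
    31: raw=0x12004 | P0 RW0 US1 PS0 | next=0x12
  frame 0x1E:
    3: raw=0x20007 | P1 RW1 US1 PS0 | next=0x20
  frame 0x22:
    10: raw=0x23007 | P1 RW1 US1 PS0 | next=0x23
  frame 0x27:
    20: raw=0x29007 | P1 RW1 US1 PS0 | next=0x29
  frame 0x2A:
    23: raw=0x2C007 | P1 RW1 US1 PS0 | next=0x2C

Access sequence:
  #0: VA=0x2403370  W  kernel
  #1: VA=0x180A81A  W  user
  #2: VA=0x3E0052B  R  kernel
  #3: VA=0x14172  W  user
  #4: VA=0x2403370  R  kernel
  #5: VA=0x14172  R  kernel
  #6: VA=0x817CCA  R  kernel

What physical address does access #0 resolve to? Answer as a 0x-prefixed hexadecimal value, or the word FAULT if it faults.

Walk each access:
#0 VA=0x2403370 (w,kernel):
  lvl0: tbl 0x1A, slot 18 ⇒ 0x1E007 (P1/RW1/US1/PS0)
  lvl1: tbl 0x1E, slot 3 ⇒ 0x20007 (P1/RW1/US1/PS0)
  ✓ 0x20370  — 2 lookups
#1 VA=0x180A81A (w,user):
  lvl0: tbl 0x1A, slot 12 ⇒ 0x22007 (P1/RW1/US1/PS0)
  lvl1: tbl 0x22, slot 10 ⇒ 0x23007 (P1/RW1/US1/PS0)
  ✓ 0x2381A  — 2 lookups
#2 VA=0x3E0052B (r,kernel):
  lvl0: tbl 0x1A, slot 31 ⇒ 0x12004 (P0/RW0/US1/PS0)
  ⇒ fault: PAGE_NOT_PRESENT  — 1 lookups
#3 VA=0x14172 (w,user):
  lvl0: tbl 0x1A, slot 0 ⇒ 0x27007 (P1/RW1/US1/PS0)
  lvl1: tbl 0x27, slot 20 ⇒ 0x29007 (P1/RW1/US1/PS0)
  ✓ 0x29172  — 2 lookups
#4 VA=0x2403370 (r,kernel):
  TLB hit vpn=0x2403 → PA=0x20370
#5 VA=0x14172 (r,kernel):
  TLB hit vpn=0x14 → PA=0x29172
#6 VA=0x817CCA (r,kernel):
  lvl0: tbl 0x1A, slot 4 ⇒ 0x2A007 (P1/RW1/US1/PS0)
  lvl1: tbl 0x2A, slot 23 ⇒ 0x2C007 (P1/RW1/US1/PS0)
  ✓ 0x2CCCA  — 2 lookups

Access #0 PA: 0x20370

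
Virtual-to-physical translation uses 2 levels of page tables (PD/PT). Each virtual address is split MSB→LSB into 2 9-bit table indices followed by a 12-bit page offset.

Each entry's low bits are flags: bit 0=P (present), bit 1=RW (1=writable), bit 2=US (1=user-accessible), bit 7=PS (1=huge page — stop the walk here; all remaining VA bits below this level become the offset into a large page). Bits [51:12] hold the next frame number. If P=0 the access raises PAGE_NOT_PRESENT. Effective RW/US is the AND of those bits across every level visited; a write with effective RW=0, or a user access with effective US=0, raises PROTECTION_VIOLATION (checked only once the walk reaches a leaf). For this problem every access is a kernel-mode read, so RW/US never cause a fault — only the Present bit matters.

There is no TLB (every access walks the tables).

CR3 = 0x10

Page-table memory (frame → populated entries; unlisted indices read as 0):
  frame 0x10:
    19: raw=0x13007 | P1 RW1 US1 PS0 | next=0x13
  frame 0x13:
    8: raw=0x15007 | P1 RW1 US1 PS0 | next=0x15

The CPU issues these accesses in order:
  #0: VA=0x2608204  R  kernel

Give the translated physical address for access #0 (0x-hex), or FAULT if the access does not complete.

Walk each access:
#0 VA=0x2608204 (r,kernel):
  [0] read 0x10 idx=19: raw=0x13007 flags P=1 W=1 U=1 S=0
  [1] read 0x13 idx=8: raw=0x15007 flags P=1 W=1 U=1 S=0
  → PA=0x15204  (2 entries read)

Access #0 PA: 0x15204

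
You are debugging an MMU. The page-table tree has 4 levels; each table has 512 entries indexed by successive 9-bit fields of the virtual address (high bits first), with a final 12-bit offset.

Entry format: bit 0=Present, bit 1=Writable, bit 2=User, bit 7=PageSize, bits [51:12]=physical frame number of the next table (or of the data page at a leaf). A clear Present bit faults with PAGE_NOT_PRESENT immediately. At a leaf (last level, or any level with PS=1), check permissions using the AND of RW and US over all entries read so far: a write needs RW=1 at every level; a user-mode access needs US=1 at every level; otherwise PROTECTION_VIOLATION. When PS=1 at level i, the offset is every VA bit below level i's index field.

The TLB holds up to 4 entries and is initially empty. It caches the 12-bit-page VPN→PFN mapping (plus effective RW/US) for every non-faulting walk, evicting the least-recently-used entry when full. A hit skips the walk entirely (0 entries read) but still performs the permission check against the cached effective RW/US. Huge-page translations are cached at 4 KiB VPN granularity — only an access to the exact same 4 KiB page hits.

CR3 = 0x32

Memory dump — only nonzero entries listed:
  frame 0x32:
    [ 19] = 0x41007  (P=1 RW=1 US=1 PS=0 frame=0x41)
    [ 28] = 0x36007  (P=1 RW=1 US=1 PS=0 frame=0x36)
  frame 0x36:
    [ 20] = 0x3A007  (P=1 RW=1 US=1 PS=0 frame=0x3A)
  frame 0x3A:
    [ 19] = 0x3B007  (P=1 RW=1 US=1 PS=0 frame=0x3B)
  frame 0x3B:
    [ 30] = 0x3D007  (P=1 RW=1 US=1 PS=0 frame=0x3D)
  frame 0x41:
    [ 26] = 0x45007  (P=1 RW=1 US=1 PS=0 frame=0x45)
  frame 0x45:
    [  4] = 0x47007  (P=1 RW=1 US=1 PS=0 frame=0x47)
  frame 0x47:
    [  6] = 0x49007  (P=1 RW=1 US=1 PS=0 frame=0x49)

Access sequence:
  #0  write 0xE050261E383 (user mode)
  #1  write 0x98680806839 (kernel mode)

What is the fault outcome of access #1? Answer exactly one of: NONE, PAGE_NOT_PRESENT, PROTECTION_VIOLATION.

Per-access translation:
#0 VA=0xE050261E383 (w,user):
  L0: frame=0x32 idx=28 entry=0x36007 [P=1 RW=1 US=1 PS=0]
  L1: frame=0x36 idx=20 entry=0x3A007 [P=1 RW=1 US=1 PS=0]
  L2: frame=0x3A idx=19 entry=0x3B007 [P=1 RW=1 US=1 PS=0]
  L3: frame=0x3B idx=30 entry=0x3D007 [P=1 RW=1 US=1 PS=0]
  ✓ 0x3D383  — 4 lookups
#1 VA=0x98680806839 (w,kernel):
  L0: frame=0x32 idx=19 entry=0x41007 [P=1 RW=1 US=1 PS=0]
  L1: frame=0x41 idx=26 entry=0x45007 [P=1 RW=1 US=1 PS=0]
  L2: frame=0x45 idx=4 entry=0x47007 [P=1 RW=1 US=1 PS=0]
  L3: frame=0x47 idx=6 entry=0x49007 [P=1 RW=1 US=1 PS=0]
  ✓ 0x49839  — 4 lookups

Access #1 fault: NONE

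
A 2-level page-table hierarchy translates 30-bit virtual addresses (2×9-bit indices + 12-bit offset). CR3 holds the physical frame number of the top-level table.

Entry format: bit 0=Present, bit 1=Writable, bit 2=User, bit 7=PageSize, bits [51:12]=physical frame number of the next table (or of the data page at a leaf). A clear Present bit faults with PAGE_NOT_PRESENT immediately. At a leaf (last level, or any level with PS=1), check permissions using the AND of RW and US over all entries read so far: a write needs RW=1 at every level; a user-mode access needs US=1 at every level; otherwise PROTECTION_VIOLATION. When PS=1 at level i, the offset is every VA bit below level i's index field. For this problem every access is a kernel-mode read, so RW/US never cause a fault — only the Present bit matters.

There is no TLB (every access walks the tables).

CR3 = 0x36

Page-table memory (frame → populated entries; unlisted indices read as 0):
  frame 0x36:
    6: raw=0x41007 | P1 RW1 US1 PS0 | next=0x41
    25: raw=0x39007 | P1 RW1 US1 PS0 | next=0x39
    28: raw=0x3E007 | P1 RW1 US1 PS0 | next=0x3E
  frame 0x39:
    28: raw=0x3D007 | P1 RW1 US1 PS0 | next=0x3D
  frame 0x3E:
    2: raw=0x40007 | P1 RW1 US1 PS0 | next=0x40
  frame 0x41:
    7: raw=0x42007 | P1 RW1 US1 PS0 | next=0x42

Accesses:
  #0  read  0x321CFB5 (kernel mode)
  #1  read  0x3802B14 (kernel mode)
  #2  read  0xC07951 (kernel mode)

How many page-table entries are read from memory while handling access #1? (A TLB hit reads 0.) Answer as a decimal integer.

Per-access translation:
#0 VA=0x321CFB5 (r,kernel):
  L0 @0x36[25] → 0x39007  P=1,RW=1,US=1,PS=0
  L1 @0x39[28] → 0x3D007  P=1,RW=1,US=1,PS=0
  ⇒ phys 0x3DFB5  [2 reads]
#1 VA=0x3802B14 (r,kernel):
  L0 @0x36[28] → 0x3E007  P=1,RW=1,US=1,PS=0
  L1 @0x3E[2] → 0x40007  P=1,RW=1,US=1,PS=0
  ⇒ phys 0x40B14  [2 reads]
#2 VA=0xC07951 (r,kernel):
  L0 @0x36[6] → 0x41007  P=1,RW=1,US=1,PS=0
  L1 @0x41[7] → 0x42007  P=1,RW=1,US=1,PS=0
  ⇒ phys 0x42951  [2 reads]

Entries read for #1: 2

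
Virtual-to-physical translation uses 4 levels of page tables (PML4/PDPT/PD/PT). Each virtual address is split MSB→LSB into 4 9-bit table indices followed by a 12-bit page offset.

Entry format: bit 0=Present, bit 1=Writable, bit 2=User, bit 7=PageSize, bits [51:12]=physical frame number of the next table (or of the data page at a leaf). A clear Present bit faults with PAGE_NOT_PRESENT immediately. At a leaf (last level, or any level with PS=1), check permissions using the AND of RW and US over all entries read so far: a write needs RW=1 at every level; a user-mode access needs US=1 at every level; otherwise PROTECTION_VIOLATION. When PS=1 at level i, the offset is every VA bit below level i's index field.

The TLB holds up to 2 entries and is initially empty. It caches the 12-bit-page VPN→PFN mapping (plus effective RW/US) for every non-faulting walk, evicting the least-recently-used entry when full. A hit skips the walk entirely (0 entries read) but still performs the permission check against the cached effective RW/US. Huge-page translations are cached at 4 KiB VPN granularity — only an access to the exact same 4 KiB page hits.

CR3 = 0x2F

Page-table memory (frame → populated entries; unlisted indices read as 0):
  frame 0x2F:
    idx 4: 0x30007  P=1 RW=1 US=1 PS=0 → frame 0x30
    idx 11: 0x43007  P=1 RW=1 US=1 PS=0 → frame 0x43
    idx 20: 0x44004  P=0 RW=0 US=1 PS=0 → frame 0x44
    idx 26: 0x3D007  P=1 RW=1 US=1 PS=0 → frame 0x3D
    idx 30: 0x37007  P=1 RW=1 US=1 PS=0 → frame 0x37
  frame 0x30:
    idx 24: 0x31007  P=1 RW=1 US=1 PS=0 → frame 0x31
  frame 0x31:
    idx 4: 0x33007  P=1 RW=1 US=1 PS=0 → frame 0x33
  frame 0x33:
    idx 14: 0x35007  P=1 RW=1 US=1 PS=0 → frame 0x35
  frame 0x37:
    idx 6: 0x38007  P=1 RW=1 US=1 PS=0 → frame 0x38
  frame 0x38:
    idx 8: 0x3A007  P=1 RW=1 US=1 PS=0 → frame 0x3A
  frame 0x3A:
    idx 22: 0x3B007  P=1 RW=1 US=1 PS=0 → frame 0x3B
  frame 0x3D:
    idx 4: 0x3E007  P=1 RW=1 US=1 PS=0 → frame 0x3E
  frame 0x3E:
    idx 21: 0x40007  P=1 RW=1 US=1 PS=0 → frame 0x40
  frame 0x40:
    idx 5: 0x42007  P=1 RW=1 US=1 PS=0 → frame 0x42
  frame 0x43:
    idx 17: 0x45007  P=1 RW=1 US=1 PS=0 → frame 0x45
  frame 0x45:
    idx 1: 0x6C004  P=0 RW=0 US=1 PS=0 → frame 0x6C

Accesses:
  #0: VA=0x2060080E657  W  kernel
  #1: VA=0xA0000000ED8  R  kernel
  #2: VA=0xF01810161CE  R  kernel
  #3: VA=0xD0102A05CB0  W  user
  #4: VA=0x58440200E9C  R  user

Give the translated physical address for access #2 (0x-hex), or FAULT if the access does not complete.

Trace:
#0 VA=0x2060080E657 (w,kernel):
  lvl0: tbl 0x2F, slot 4 ⇒ 0x30007 (P1/RW1/US1/PS0)
  lvl1: tbl 0x30, slot 24 ⇒ 0x31007 (P1/RW1/US1/PS0)
  lvl2: tbl 0x31, slot 4 ⇒ 0x33007 (P1/RW1/US1/PS0)
  lvl3: tbl 0x33, slot 14 ⇒ 0x35007 (P1/RW1/US1/PS0)
  ⇒ phys 0x35657  [4 reads]
#1 VA=0xA0000000ED8 (r,kernel):
  lvl0: tbl 0x2F, slot 20 ⇒ 0x44004 (P0/RW0/US1/PS0)
  → PAGE_NOT_PRESENT  (1 entries read)
#2 VA=0xF01810161CE (r,kernel):
  lvl0: tbl 0x2F, slot 30 ⇒ 0x37007 (P1/RW1/US1/PS0)
  lvl1: tbl 0x37, slot 6 ⇒ 0x38007 (P1/RW1/US1/PS0)
  lvl2: tbl 0x38, slot 8 ⇒ 0x3A007 (P1/RW1/US1/PS0)
  lvl3: tbl 0x3A, slot 22 ⇒ 0x3B007 (P1/RW1/US1/PS0)
  ⇒ phys 0x3B1CE  [4 reads]
#3 VA=0xD0102A05CB0 (w,user):
  lvl0: tbl 0x2F, slot 26 ⇒ 0x3D007 (P1/RW1/US1/PS0)
  lvl1: tbl 0x3D, slot 4 ⇒ 0x3E007 (P1/RW1/US1/PS0)
  lvl2: tbl 0x3E, slot 21 ⇒ 0x40007 (P1/RW1/US1/PS0)
  lvl3: tbl 0x40, slot 5 ⇒ 0x42007 (P1/RW1/US1/PS0)
  ⇒ phys 0x42CB0  [4 reads]
#4 VA=0x58440200E9C (r,user):
  lvl0: tbl 0x2F, slot 11 ⇒ 0x43007 (P1/RW1/US1/PS0)
  lvl1: tbl 0x43, slot 17 ⇒ 0x45007 (P1/RW1/US1/PS0)
  lvl2: tbl 0x45, slot 1 ⇒ 0x6C004 (P0/RW0/US1/PS0)
  → PAGE_NOT_PRESENT  (3 entries read)

Access #2 PA: 0x3B1CE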